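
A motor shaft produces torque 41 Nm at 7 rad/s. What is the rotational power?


Given: tau = 41 Nm, omega = 7 rad/s
Using P = tau * omega
P = 41 * 7
P = 287 W

287 W


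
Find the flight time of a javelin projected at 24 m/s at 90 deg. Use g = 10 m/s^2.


Given: v0 = 24 m/s, theta = 90 deg, g = 10 m/s^2
sin(90) = 1
Using T = 2*v0*sin(theta) / g
T = 2*24*1 / 10
T = 48 / 10
T = 24/5 s

24/5 s


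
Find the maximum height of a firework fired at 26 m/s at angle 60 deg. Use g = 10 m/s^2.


Given: v0 = 26 m/s, theta = 60 deg, g = 10 m/s^2
sin^2(60) = 3/4
Using H = v0^2 * sin^2(theta) / (2*g)
H = 26^2 * 3/4 / (2*10)
H = 676 * 3/4 / 20
H = 507 / 20
H = 507/20 m

507/20 m


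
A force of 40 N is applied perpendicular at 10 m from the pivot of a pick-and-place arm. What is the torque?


Given: F = 40 N, r = 10 m, angle = 90 deg (perpendicular)
Using tau = F * r * sin(90)
sin(90) = 1
tau = 40 * 10 * 1
tau = 400 Nm

400 Nm


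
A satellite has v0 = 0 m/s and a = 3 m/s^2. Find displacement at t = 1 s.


Given: v0 = 0 m/s, a = 3 m/s^2, t = 1 s
Using s = v0*t + (1/2)*a*t^2
s = 0*1 + (1/2)*3*1^2
s = 0 + (1/2)*3
s = 0 + 3/2
s = 3/2

3/2 m


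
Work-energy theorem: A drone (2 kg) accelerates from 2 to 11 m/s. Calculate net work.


Given: m = 2 kg, v0 = 2 m/s, v = 11 m/s
Using W = (1/2)*m*(v^2 - v0^2)
v^2 = 11^2 = 121
v0^2 = 2^2 = 4
v^2 - v0^2 = 121 - 4 = 117
W = (1/2)*2*117 = 117 J

117 J


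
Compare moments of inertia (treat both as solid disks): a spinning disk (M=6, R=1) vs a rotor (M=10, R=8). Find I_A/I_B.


Given: M1=6 kg, R1=1 m, M2=10 kg, R2=8 m
For a disk: I = (1/2)*M*R^2, so I_A/I_B = (M1*R1^2)/(M2*R2^2)
M1*R1^2 = 6*1 = 6
M2*R2^2 = 10*64 = 640
I_A/I_B = 6/640 = 3/320

3/320


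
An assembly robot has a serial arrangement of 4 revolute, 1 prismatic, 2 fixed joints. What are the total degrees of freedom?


Given: serial robot with 4 revolute, 1 prismatic, 2 fixed joints
DOF contribution per joint type: revolute=1, prismatic=1, spherical=3, fixed=0
DOF = 4*1 + 1*1 + 2*0
DOF = 5

5


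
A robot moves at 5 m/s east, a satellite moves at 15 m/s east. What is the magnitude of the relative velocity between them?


Given: v_A = 5 m/s east, v_B = 15 m/s east
Both move in the same direction; relative speed = |v_A - v_B|
|5 - 15| = |-10|
= 10 m/s

10 m/s


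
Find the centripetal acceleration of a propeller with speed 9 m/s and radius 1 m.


Given: v = 9 m/s, r = 1 m
Using a_c = v^2 / r
a_c = 9^2 / 1
a_c = 81 / 1
a_c = 81 m/s^2

81 m/s^2


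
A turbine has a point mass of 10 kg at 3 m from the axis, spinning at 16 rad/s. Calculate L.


Given: m = 10 kg, r = 3 m, omega = 16 rad/s
For a point mass: I = m*r^2
I = 10*3^2 = 10*9 = 90
L = I*omega = 90*16
L = 1440 kg*m^2/s

1440 kg*m^2/s


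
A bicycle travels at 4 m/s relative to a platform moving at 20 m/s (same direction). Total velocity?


Given: object velocity = 4 m/s, platform velocity = 20 m/s (same direction)
Using classical velocity addition: v_total = v_object + v_platform
v_total = 4 + 20
v_total = 24 m/s

24 m/s


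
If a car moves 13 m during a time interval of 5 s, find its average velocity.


Given: distance d = 13 m, time t = 5 s
Using v = d / t
v = 13 / 5
v = 13/5 m/s

13/5 m/s


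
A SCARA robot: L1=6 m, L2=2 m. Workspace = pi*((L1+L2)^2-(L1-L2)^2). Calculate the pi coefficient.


Given: L1 = 6, L2 = 2
(L1+L2)^2 = (8)^2 = 64
(L1-L2)^2 = (4)^2 = 16
Difference = 64 - 16 = 48
This equals 4*L1*L2 = 4*6*2 = 48
Workspace area = 48*pi

48


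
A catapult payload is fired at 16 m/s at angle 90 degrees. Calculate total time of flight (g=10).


Given: v0 = 16 m/s, theta = 90 deg, g = 10 m/s^2
sin(90) = 1
Using T = 2*v0*sin(theta) / g
T = 2*16*1 / 10
T = 32 / 10
T = 16/5 s

16/5 s


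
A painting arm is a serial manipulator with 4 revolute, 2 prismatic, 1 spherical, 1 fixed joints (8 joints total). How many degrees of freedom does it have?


Given: serial robot with 4 revolute, 2 prismatic, 1 spherical, 1 fixed joints
DOF contribution per joint type: revolute=1, prismatic=1, spherical=3, fixed=0
DOF = 4*1 + 2*1 + 1*3 + 1*0
DOF = 9

9


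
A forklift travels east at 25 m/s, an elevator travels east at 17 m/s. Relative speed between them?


Given: v_A = 25 m/s east, v_B = 17 m/s east
Both move in the same direction; relative speed = |v_A - v_B|
|25 - 17| = |8|
= 8 m/s

8 m/s


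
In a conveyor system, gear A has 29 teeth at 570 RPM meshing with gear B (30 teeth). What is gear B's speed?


Given: N1 = 29 teeth, w1 = 570 RPM, N2 = 30 teeth
Using N1*w1 = N2*w2
w2 = N1*w1 / N2
w2 = 29*570 / 30
w2 = 16530 / 30
w2 = 551 RPM

551 RPM


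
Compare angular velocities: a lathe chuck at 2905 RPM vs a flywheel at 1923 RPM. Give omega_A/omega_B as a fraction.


Given: RPM_A = 2905, RPM_B = 1923
omega = 2*pi*RPM/60, so omega_A/omega_B = RPM_A / RPM_B
omega_A/omega_B = 2905 / 1923
omega_A/omega_B = 2905/1923

2905/1923


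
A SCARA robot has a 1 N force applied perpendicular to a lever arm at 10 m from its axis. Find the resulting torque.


Given: F = 1 N, r = 10 m, angle = 90 deg (perpendicular)
Using tau = F * r * sin(90)
sin(90) = 1
tau = 1 * 10 * 1
tau = 10 Nm

10 Nm


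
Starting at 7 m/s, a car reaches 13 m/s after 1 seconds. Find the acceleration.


Given: initial velocity v0 = 7 m/s, final velocity v = 13 m/s, time t = 1 s
Using a = (v - v0) / t
a = (13 - 7) / 1
a = 6 / 1
a = 6 m/s^2

6 m/s^2


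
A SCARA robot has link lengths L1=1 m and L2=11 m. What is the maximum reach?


Given: L1 = 1 m, L2 = 11 m
For a 2-link planar arm, max reach = L1 + L2 (fully extended)
Max reach = 1 + 11
Max reach = 12 m

12 m


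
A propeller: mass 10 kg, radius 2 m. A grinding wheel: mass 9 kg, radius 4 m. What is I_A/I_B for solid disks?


Given: M1=10 kg, R1=2 m, M2=9 kg, R2=4 m
For a disk: I = (1/2)*M*R^2, so I_A/I_B = (M1*R1^2)/(M2*R2^2)
M1*R1^2 = 10*4 = 40
M2*R2^2 = 9*16 = 144
I_A/I_B = 40/144 = 5/18

5/18


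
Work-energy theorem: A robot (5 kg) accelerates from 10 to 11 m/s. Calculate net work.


Given: m = 5 kg, v0 = 10 m/s, v = 11 m/s
Using W = (1/2)*m*(v^2 - v0^2)
v^2 = 11^2 = 121
v0^2 = 10^2 = 100
v^2 - v0^2 = 121 - 100 = 21
W = (1/2)*5*21 = 105/2 J

105/2 J


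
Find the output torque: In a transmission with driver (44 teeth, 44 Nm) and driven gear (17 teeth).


Given: N1 = 44, N2 = 17, T1 = 44 Nm
Using T2/T1 = N2/N1
T2 = T1 * N2 / N1
T2 = 44 * 17 / 44
T2 = 748 / 44
T2 = 17 Nm

17 Nm


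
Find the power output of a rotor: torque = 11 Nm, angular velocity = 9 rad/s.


Given: tau = 11 Nm, omega = 9 rad/s
Using P = tau * omega
P = 11 * 9
P = 99 W

99 W


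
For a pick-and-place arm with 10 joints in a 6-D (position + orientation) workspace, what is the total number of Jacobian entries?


Given: task space dimension = 6, joints = 10
Jacobian is a 6 x 10 matrix
Total entries = rows * columns
Total = 6 * 10
Total = 60

60


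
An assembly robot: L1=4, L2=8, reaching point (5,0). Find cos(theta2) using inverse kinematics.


Given: L1 = 4, L2 = 8, target (x, y) = (5, 0)
Using cos(theta2) = (x^2 + y^2 - L1^2 - L2^2) / (2*L1*L2)
x^2 + y^2 = 5^2 + 0 = 25
L1^2 + L2^2 = 16 + 64 = 80
Numerator = 25 - 80 = -55
Denominator = 2*4*8 = 64
cos(theta2) = -55/64 = -55/64

-55/64


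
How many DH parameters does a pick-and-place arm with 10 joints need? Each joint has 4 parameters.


Given: 10 joints, 4 DH parameters per joint (d, theta, a, alpha)
Total DH parameters = number_of_joints * 4
Total = 10 * 4
Total = 40

40


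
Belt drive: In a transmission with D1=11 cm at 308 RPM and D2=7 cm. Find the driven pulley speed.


Given: D1 = 11 cm, w1 = 308 RPM, D2 = 7 cm
Using D1*w1 = D2*w2
w2 = D1*w1 / D2
w2 = 11*308 / 7
w2 = 3388 / 7
w2 = 484 RPM

484 RPM


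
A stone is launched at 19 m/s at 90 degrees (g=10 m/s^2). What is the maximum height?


Given: v0 = 19 m/s, theta = 90 deg, g = 10 m/s^2
sin^2(90) = 1
Using H = v0^2 * sin^2(theta) / (2*g)
H = 19^2 * 1 / (2*10)
H = 361 * 1 / 20
H = 361 / 20
H = 361/20 m

361/20 m


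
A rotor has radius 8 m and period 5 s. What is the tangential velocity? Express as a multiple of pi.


Given: radius r = 8 m, period T = 5 s
Using v = 2*pi*r / T
v = 2*pi*8 / 5
v = 16*pi / 5
v = 16/5*pi m/s

16/5*pi m/s


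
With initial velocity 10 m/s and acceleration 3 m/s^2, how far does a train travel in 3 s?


Given: v0 = 10 m/s, a = 3 m/s^2, t = 3 s
Using s = v0*t + (1/2)*a*t^2
s = 10*3 + (1/2)*3*3^2
s = 30 + (1/2)*27
s = 30 + 27/2
s = 87/2

87/2 m


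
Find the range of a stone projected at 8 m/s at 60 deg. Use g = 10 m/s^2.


Given: v0 = 8 m/s, theta = 60 deg, g = 10 m/s^2
sin(2*60) = sin(120) = sqrt(3)/2
Using R = v0^2 * sin(2*theta) / g
R = 8^2 * (sqrt(3)/2) / 10
R = 64 * sqrt(3) / 20
R = 16/5*sqrt(3) m

16/5*sqrt(3) m


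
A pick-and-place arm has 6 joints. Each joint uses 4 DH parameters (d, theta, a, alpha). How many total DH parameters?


Given: 6 joints, 4 DH parameters per joint (d, theta, a, alpha)
Total DH parameters = number_of_joints * 4
Total = 6 * 4
Total = 24

24


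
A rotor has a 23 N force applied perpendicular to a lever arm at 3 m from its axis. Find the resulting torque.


Given: F = 23 N, r = 3 m, angle = 90 deg (perpendicular)
Using tau = F * r * sin(90)
sin(90) = 1
tau = 23 * 3 * 1
tau = 69 Nm

69 Nm


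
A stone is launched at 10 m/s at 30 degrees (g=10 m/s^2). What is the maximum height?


Given: v0 = 10 m/s, theta = 30 deg, g = 10 m/s^2
sin^2(30) = 1/4
Using H = v0^2 * sin^2(theta) / (2*g)
H = 10^2 * 1/4 / (2*10)
H = 100 * 1/4 / 20
H = 25 / 20
H = 5/4 m

5/4 m


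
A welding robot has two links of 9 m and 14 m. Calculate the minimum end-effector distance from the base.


Given: L1 = 9 m, L2 = 14 m
For a 2-link planar arm, min reach = |L1 - L2| (second link folded back)
Min reach = |9 - 14|
Min reach = 5 m

5 m


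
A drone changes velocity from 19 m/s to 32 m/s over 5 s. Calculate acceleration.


Given: initial velocity v0 = 19 m/s, final velocity v = 32 m/s, time t = 5 s
Using a = (v - v0) / t
a = (32 - 19) / 5
a = 13 / 5
a = 13/5 m/s^2

13/5 m/s^2


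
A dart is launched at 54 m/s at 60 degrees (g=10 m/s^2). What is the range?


Given: v0 = 54 m/s, theta = 60 deg, g = 10 m/s^2
sin(2*60) = sin(120) = sqrt(3)/2
Using R = v0^2 * sin(2*theta) / g
R = 54^2 * (sqrt(3)/2) / 10
R = 2916 * sqrt(3) / 20
R = 729/5*sqrt(3) m

729/5*sqrt(3) m


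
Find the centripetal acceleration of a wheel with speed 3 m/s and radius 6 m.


Given: v = 3 m/s, r = 6 m
Using a_c = v^2 / r
a_c = 3^2 / 6
a_c = 9 / 6
a_c = 3/2 m/s^2

3/2 m/s^2


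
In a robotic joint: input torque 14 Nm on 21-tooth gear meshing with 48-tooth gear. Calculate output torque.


Given: N1 = 21, N2 = 48, T1 = 14 Nm
Using T2/T1 = N2/N1
T2 = T1 * N2 / N1
T2 = 14 * 48 / 21
T2 = 672 / 21
T2 = 32 Nm

32 Nm


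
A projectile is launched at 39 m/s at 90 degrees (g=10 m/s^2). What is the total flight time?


Given: v0 = 39 m/s, theta = 90 deg, g = 10 m/s^2
sin(90) = 1
Using T = 2*v0*sin(theta) / g
T = 2*39*1 / 10
T = 78 / 10
T = 39/5 s

39/5 s


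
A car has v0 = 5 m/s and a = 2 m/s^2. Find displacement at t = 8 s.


Given: v0 = 5 m/s, a = 2 m/s^2, t = 8 s
Using s = v0*t + (1/2)*a*t^2
s = 5*8 + (1/2)*2*8^2
s = 40 + (1/2)*128
s = 40 + 64
s = 104

104 m


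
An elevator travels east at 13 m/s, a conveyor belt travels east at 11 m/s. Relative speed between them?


Given: v_A = 13 m/s east, v_B = 11 m/s east
Both move in the same direction; relative speed = |v_A - v_B|
|13 - 11| = |2|
= 2 m/s

2 m/s


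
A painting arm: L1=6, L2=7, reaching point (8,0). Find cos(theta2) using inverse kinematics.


Given: L1 = 6, L2 = 7, target (x, y) = (8, 0)
Using cos(theta2) = (x^2 + y^2 - L1^2 - L2^2) / (2*L1*L2)
x^2 + y^2 = 8^2 + 0 = 64
L1^2 + L2^2 = 36 + 49 = 85
Numerator = 64 - 85 = -21
Denominator = 2*6*7 = 84
cos(theta2) = -21/84 = -1/4

-1/4


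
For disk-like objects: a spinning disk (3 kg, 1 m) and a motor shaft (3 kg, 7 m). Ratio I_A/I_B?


Given: M1=3 kg, R1=1 m, M2=3 kg, R2=7 m
For a disk: I = (1/2)*M*R^2, so I_A/I_B = (M1*R1^2)/(M2*R2^2)
M1*R1^2 = 3*1 = 3
M2*R2^2 = 3*49 = 147
I_A/I_B = 3/147 = 1/49

1/49


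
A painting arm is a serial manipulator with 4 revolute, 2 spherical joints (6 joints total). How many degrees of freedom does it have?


Given: serial robot with 4 revolute, 2 spherical joints
DOF contribution per joint type: revolute=1, prismatic=1, spherical=3, fixed=0
DOF = 4*1 + 2*3
DOF = 10

10


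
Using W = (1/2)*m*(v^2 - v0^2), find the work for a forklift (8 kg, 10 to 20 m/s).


Given: m = 8 kg, v0 = 10 m/s, v = 20 m/s
Using W = (1/2)*m*(v^2 - v0^2)
v^2 = 20^2 = 400
v0^2 = 10^2 = 100
v^2 - v0^2 = 400 - 100 = 300
W = (1/2)*8*300 = 1200 J

1200 J


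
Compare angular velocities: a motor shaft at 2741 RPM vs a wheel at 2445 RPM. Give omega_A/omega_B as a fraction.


Given: RPM_A = 2741, RPM_B = 2445
omega = 2*pi*RPM/60, so omega_A/omega_B = RPM_A / RPM_B
omega_A/omega_B = 2741 / 2445
omega_A/omega_B = 2741/2445

2741/2445


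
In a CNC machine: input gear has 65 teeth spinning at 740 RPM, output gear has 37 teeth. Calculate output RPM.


Given: N1 = 65 teeth, w1 = 740 RPM, N2 = 37 teeth
Using N1*w1 = N2*w2
w2 = N1*w1 / N2
w2 = 65*740 / 37
w2 = 48100 / 37
w2 = 1300 RPM

1300 RPM


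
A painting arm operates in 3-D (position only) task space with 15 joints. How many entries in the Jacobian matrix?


Given: task space dimension = 3, joints = 15
Jacobian is a 3 x 15 matrix
Total entries = rows * columns
Total = 3 * 15
Total = 45

45


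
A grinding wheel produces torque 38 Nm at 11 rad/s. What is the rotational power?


Given: tau = 38 Nm, omega = 11 rad/s
Using P = tau * omega
P = 38 * 11
P = 418 W

418 W


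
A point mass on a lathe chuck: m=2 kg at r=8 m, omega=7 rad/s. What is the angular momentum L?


Given: m = 2 kg, r = 8 m, omega = 7 rad/s
For a point mass: I = m*r^2
I = 2*8^2 = 2*64 = 128
L = I*omega = 128*7
L = 896 kg*m^2/s

896 kg*m^2/s


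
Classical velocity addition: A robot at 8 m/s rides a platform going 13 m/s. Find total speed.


Given: object velocity = 8 m/s, platform velocity = 13 m/s (same direction)
Using classical velocity addition: v_total = v_object + v_platform
v_total = 8 + 13
v_total = 21 m/s

21 m/s


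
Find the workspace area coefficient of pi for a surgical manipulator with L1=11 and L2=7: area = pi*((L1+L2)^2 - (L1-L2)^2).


Given: L1 = 11, L2 = 7
(L1+L2)^2 = (18)^2 = 324
(L1-L2)^2 = (4)^2 = 16
Difference = 324 - 16 = 308
This equals 4*L1*L2 = 4*11*7 = 308
Workspace area = 308*pi

308


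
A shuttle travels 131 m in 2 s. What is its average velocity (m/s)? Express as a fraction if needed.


Given: distance d = 131 m, time t = 2 s
Using v = d / t
v = 131 / 2
v = 131/2 m/s

131/2 m/s


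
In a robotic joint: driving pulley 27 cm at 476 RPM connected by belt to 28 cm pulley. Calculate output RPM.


Given: D1 = 27 cm, w1 = 476 RPM, D2 = 28 cm
Using D1*w1 = D2*w2
w2 = D1*w1 / D2
w2 = 27*476 / 28
w2 = 12852 / 28
w2 = 459 RPM

459 RPM


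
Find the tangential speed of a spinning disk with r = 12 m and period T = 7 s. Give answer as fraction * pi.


Given: radius r = 12 m, period T = 7 s
Using v = 2*pi*r / T
v = 2*pi*12 / 7
v = 24*pi / 7
v = 24/7*pi m/s

24/7*pi m/s


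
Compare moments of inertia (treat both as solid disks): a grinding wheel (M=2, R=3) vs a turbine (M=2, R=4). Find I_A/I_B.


Given: M1=2 kg, R1=3 m, M2=2 kg, R2=4 m
For a disk: I = (1/2)*M*R^2, so I_A/I_B = (M1*R1^2)/(M2*R2^2)
M1*R1^2 = 2*9 = 18
M2*R2^2 = 2*16 = 32
I_A/I_B = 18/32 = 9/16

9/16


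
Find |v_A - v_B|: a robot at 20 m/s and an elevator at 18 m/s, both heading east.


Given: v_A = 20 m/s east, v_B = 18 m/s east
Both move in the same direction; relative speed = |v_A - v_B|
|20 - 18| = |2|
= 2 m/s

2 m/s


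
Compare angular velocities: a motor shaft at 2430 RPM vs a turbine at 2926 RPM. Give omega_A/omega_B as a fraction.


Given: RPM_A = 2430, RPM_B = 2926
omega = 2*pi*RPM/60, so omega_A/omega_B = RPM_A / RPM_B
omega_A/omega_B = 2430 / 2926
omega_A/omega_B = 1215/1463

1215/1463


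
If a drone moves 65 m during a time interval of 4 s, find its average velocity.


Given: distance d = 65 m, time t = 4 s
Using v = d / t
v = 65 / 4
v = 65/4 m/s

65/4 m/s


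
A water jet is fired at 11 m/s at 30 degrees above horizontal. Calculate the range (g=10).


Given: v0 = 11 m/s, theta = 30 deg, g = 10 m/s^2
sin(2*30) = sin(60) = sqrt(3)/2
Using R = v0^2 * sin(2*theta) / g
R = 11^2 * (sqrt(3)/2) / 10
R = 121 * sqrt(3) / 20
R = 121/20*sqrt(3) m

121/20*sqrt(3) m


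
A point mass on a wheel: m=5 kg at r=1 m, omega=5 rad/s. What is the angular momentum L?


Given: m = 5 kg, r = 1 m, omega = 5 rad/s
For a point mass: I = m*r^2
I = 5*1^2 = 5*1 = 5
L = I*omega = 5*5
L = 25 kg*m^2/s

25 kg*m^2/s


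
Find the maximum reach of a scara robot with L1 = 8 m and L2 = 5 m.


Given: L1 = 8 m, L2 = 5 m
For a 2-link planar arm, max reach = L1 + L2 (fully extended)
Max reach = 8 + 5
Max reach = 13 m

13 m


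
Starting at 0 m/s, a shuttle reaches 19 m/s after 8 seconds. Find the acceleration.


Given: initial velocity v0 = 0 m/s, final velocity v = 19 m/s, time t = 8 s
Using a = (v - v0) / t
a = (19 - 0) / 8
a = 19 / 8
a = 19/8 m/s^2

19/8 m/s^2


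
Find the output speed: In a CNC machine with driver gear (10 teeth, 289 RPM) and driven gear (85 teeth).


Given: N1 = 10 teeth, w1 = 289 RPM, N2 = 85 teeth
Using N1*w1 = N2*w2
w2 = N1*w1 / N2
w2 = 10*289 / 85
w2 = 2890 / 85
w2 = 34 RPM

34 RPM


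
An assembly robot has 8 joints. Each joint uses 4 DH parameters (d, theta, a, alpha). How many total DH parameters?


Given: 8 joints, 4 DH parameters per joint (d, theta, a, alpha)
Total DH parameters = number_of_joints * 4
Total = 8 * 4
Total = 32

32


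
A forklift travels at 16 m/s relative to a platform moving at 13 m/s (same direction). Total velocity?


Given: object velocity = 16 m/s, platform velocity = 13 m/s (same direction)
Using classical velocity addition: v_total = v_object + v_platform
v_total = 16 + 13
v_total = 29 m/s

29 m/s


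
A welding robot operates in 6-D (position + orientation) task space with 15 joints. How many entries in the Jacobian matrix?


Given: task space dimension = 6, joints = 15
Jacobian is a 6 x 15 matrix
Total entries = rows * columns
Total = 6 * 15
Total = 90

90


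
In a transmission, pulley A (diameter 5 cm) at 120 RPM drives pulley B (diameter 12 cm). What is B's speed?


Given: D1 = 5 cm, w1 = 120 RPM, D2 = 12 cm
Using D1*w1 = D2*w2
w2 = D1*w1 / D2
w2 = 5*120 / 12
w2 = 600 / 12
w2 = 50 RPM

50 RPM


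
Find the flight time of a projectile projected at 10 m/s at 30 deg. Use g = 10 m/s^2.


Given: v0 = 10 m/s, theta = 30 deg, g = 10 m/s^2
sin(30) = 1/2
Using T = 2*v0*sin(theta) / g
T = 2*10*1/2 / 10
T = 10 / 10
T = 1 s

1 s


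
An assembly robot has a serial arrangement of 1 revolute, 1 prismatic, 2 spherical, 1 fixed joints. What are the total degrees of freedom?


Given: serial robot with 1 revolute, 1 prismatic, 2 spherical, 1 fixed joints
DOF contribution per joint type: revolute=1, prismatic=1, spherical=3, fixed=0
DOF = 1*1 + 1*1 + 2*3 + 1*0
DOF = 8

8


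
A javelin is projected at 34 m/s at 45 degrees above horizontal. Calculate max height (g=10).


Given: v0 = 34 m/s, theta = 45 deg, g = 10 m/s^2
sin^2(45) = 1/2
Using H = v0^2 * sin^2(theta) / (2*g)
H = 34^2 * 1/2 / (2*10)
H = 1156 * 1/2 / 20
H = 578 / 20
H = 289/10 m

289/10 m


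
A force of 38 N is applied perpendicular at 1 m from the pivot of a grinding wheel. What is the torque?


Given: F = 38 N, r = 1 m, angle = 90 deg (perpendicular)
Using tau = F * r * sin(90)
sin(90) = 1
tau = 38 * 1 * 1
tau = 38 Nm

38 Nm


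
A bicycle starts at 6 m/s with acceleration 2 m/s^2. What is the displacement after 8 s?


Given: v0 = 6 m/s, a = 2 m/s^2, t = 8 s
Using s = v0*t + (1/2)*a*t^2
s = 6*8 + (1/2)*2*8^2
s = 48 + (1/2)*128
s = 48 + 64
s = 112

112 m


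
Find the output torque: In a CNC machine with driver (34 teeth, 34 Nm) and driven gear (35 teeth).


Given: N1 = 34, N2 = 35, T1 = 34 Nm
Using T2/T1 = N2/N1
T2 = T1 * N2 / N1
T2 = 34 * 35 / 34
T2 = 1190 / 34
T2 = 35 Nm

35 Nm


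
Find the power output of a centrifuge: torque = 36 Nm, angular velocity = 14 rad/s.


Given: tau = 36 Nm, omega = 14 rad/s
Using P = tau * omega
P = 36 * 14
P = 504 W

504 W


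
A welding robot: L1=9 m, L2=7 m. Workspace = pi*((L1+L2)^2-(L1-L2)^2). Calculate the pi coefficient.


Given: L1 = 9, L2 = 7
(L1+L2)^2 = (16)^2 = 256
(L1-L2)^2 = (2)^2 = 4
Difference = 256 - 4 = 252
This equals 4*L1*L2 = 4*9*7 = 252
Workspace area = 252*pi

252


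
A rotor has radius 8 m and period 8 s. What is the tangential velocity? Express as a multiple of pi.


Given: radius r = 8 m, period T = 8 s
Using v = 2*pi*r / T
v = 2*pi*8 / 8
v = 16*pi / 8
v = 2*pi m/s

2*pi m/s


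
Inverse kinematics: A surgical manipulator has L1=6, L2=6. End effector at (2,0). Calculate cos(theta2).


Given: L1 = 6, L2 = 6, target (x, y) = (2, 0)
Using cos(theta2) = (x^2 + y^2 - L1^2 - L2^2) / (2*L1*L2)
x^2 + y^2 = 2^2 + 0 = 4
L1^2 + L2^2 = 36 + 36 = 72
Numerator = 4 - 72 = -68
Denominator = 2*6*6 = 72
cos(theta2) = -68/72 = -17/18

-17/18


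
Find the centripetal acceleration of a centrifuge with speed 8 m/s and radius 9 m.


Given: v = 8 m/s, r = 9 m
Using a_c = v^2 / r
a_c = 8^2 / 9
a_c = 64 / 9
a_c = 64/9 m/s^2

64/9 m/s^2


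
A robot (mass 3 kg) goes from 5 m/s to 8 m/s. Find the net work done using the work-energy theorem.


Given: m = 3 kg, v0 = 5 m/s, v = 8 m/s
Using W = (1/2)*m*(v^2 - v0^2)
v^2 = 8^2 = 64
v0^2 = 5^2 = 25
v^2 - v0^2 = 64 - 25 = 39
W = (1/2)*3*39 = 117/2 J

117/2 J


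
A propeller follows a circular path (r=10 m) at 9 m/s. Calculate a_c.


Given: v = 9 m/s, r = 10 m
Using a_c = v^2 / r
a_c = 9^2 / 10
a_c = 81 / 10
a_c = 81/10 m/s^2

81/10 m/s^2


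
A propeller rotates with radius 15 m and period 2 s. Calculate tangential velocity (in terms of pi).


Given: radius r = 15 m, period T = 2 s
Using v = 2*pi*r / T
v = 2*pi*15 / 2
v = 30*pi / 2
v = 15*pi m/s

15*pi m/s


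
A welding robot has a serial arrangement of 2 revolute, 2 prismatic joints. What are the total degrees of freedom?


Given: serial robot with 2 revolute, 2 prismatic joints
DOF contribution per joint type: revolute=1, prismatic=1, spherical=3, fixed=0
DOF = 2*1 + 2*1
DOF = 4

4


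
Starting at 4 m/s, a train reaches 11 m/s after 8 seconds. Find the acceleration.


Given: initial velocity v0 = 4 m/s, final velocity v = 11 m/s, time t = 8 s
Using a = (v - v0) / t
a = (11 - 4) / 8
a = 7 / 8
a = 7/8 m/s^2

7/8 m/s^2


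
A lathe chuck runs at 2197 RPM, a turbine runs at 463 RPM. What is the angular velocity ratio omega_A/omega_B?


Given: RPM_A = 2197, RPM_B = 463
omega = 2*pi*RPM/60, so omega_A/omega_B = RPM_A / RPM_B
omega_A/omega_B = 2197 / 463
omega_A/omega_B = 2197/463

2197/463


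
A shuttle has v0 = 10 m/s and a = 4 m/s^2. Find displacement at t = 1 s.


Given: v0 = 10 m/s, a = 4 m/s^2, t = 1 s
Using s = v0*t + (1/2)*a*t^2
s = 10*1 + (1/2)*4*1^2
s = 10 + (1/2)*4
s = 10 + 2
s = 12

12 m


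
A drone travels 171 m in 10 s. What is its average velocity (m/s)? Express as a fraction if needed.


Given: distance d = 171 m, time t = 10 s
Using v = d / t
v = 171 / 10
v = 171/10 m/s

171/10 m/s


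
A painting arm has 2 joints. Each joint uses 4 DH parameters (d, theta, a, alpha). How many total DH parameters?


Given: 2 joints, 4 DH parameters per joint (d, theta, a, alpha)
Total DH parameters = number_of_joints * 4
Total = 2 * 4
Total = 8

8


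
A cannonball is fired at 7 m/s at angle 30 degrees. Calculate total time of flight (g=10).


Given: v0 = 7 m/s, theta = 30 deg, g = 10 m/s^2
sin(30) = 1/2
Using T = 2*v0*sin(theta) / g
T = 2*7*1/2 / 10
T = 7 / 10
T = 7/10 s

7/10 s


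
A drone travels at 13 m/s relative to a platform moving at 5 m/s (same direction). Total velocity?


Given: object velocity = 13 m/s, platform velocity = 5 m/s (same direction)
Using classical velocity addition: v_total = v_object + v_platform
v_total = 13 + 5
v_total = 18 m/s

18 m/s


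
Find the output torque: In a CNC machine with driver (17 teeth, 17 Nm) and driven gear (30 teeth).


Given: N1 = 17, N2 = 30, T1 = 17 Nm
Using T2/T1 = N2/N1
T2 = T1 * N2 / N1
T2 = 17 * 30 / 17
T2 = 510 / 17
T2 = 30 Nm

30 Nm


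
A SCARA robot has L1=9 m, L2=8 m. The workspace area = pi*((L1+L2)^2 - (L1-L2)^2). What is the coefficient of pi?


Given: L1 = 9, L2 = 8
(L1+L2)^2 = (17)^2 = 289
(L1-L2)^2 = (1)^2 = 1
Difference = 289 - 1 = 288
This equals 4*L1*L2 = 4*9*8 = 288
Workspace area = 288*pi

288


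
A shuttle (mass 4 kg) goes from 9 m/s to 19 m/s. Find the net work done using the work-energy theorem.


Given: m = 4 kg, v0 = 9 m/s, v = 19 m/s
Using W = (1/2)*m*(v^2 - v0^2)
v^2 = 19^2 = 361
v0^2 = 9^2 = 81
v^2 - v0^2 = 361 - 81 = 280
W = (1/2)*4*280 = 560 J

560 J


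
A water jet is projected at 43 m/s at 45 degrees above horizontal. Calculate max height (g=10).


Given: v0 = 43 m/s, theta = 45 deg, g = 10 m/s^2
sin^2(45) = 1/2
Using H = v0^2 * sin^2(theta) / (2*g)
H = 43^2 * 1/2 / (2*10)
H = 1849 * 1/2 / 20
H = 1849/2 / 20
H = 1849/40 m

1849/40 m


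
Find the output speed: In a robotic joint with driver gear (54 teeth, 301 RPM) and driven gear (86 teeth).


Given: N1 = 54 teeth, w1 = 301 RPM, N2 = 86 teeth
Using N1*w1 = N2*w2
w2 = N1*w1 / N2
w2 = 54*301 / 86
w2 = 16254 / 86
w2 = 189 RPM

189 RPM


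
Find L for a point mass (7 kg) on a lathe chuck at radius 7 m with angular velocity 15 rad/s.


Given: m = 7 kg, r = 7 m, omega = 15 rad/s
For a point mass: I = m*r^2
I = 7*7^2 = 7*49 = 343
L = I*omega = 343*15
L = 5145 kg*m^2/s

5145 kg*m^2/s


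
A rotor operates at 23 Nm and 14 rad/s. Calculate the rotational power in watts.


Given: tau = 23 Nm, omega = 14 rad/s
Using P = tau * omega
P = 23 * 14
P = 322 W

322 W


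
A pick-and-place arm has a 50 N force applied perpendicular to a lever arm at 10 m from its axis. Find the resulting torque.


Given: F = 50 N, r = 10 m, angle = 90 deg (perpendicular)
Using tau = F * r * sin(90)
sin(90) = 1
tau = 50 * 10 * 1
tau = 500 Nm

500 Nm


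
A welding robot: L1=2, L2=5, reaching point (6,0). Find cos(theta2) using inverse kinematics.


Given: L1 = 2, L2 = 5, target (x, y) = (6, 0)
Using cos(theta2) = (x^2 + y^2 - L1^2 - L2^2) / (2*L1*L2)
x^2 + y^2 = 6^2 + 0 = 36
L1^2 + L2^2 = 4 + 25 = 29
Numerator = 36 - 29 = 7
Denominator = 2*2*5 = 20
cos(theta2) = 7/20 = 7/20

7/20


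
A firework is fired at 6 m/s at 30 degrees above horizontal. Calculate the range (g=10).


Given: v0 = 6 m/s, theta = 30 deg, g = 10 m/s^2
sin(2*30) = sin(60) = sqrt(3)/2
Using R = v0^2 * sin(2*theta) / g
R = 6^2 * (sqrt(3)/2) / 10
R = 36 * sqrt(3) / 20
R = 9/5*sqrt(3) m

9/5*sqrt(3) m


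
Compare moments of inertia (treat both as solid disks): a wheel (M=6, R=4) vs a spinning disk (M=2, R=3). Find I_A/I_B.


Given: M1=6 kg, R1=4 m, M2=2 kg, R2=3 m
For a disk: I = (1/2)*M*R^2, so I_A/I_B = (M1*R1^2)/(M2*R2^2)
M1*R1^2 = 6*16 = 96
M2*R2^2 = 2*9 = 18
I_A/I_B = 96/18 = 16/3

16/3


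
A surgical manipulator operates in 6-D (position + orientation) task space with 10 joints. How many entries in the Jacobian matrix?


Given: task space dimension = 6, joints = 10
Jacobian is a 6 x 10 matrix
Total entries = rows * columns
Total = 6 * 10
Total = 60

60


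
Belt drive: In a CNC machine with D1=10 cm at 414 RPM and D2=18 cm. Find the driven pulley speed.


Given: D1 = 10 cm, w1 = 414 RPM, D2 = 18 cm
Using D1*w1 = D2*w2
w2 = D1*w1 / D2
w2 = 10*414 / 18
w2 = 4140 / 18
w2 = 230 RPM

230 RPM


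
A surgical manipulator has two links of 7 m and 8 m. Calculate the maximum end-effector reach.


Given: L1 = 7 m, L2 = 8 m
For a 2-link planar arm, max reach = L1 + L2 (fully extended)
Max reach = 7 + 8
Max reach = 15 m

15 m


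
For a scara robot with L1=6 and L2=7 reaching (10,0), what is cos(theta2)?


Given: L1 = 6, L2 = 7, target (x, y) = (10, 0)
Using cos(theta2) = (x^2 + y^2 - L1^2 - L2^2) / (2*L1*L2)
x^2 + y^2 = 10^2 + 0 = 100
L1^2 + L2^2 = 36 + 49 = 85
Numerator = 100 - 85 = 15
Denominator = 2*6*7 = 84
cos(theta2) = 15/84 = 5/28

5/28


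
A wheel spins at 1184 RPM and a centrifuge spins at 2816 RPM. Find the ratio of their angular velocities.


Given: RPM_A = 1184, RPM_B = 2816
omega = 2*pi*RPM/60, so omega_A/omega_B = RPM_A / RPM_B
omega_A/omega_B = 1184 / 2816
omega_A/omega_B = 37/88

37/88


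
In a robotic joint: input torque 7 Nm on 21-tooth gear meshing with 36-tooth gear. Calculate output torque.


Given: N1 = 21, N2 = 36, T1 = 7 Nm
Using T2/T1 = N2/N1
T2 = T1 * N2 / N1
T2 = 7 * 36 / 21
T2 = 252 / 21
T2 = 12 Nm

12 Nm


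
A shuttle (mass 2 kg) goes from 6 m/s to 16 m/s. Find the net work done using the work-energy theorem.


Given: m = 2 kg, v0 = 6 m/s, v = 16 m/s
Using W = (1/2)*m*(v^2 - v0^2)
v^2 = 16^2 = 256
v0^2 = 6^2 = 36
v^2 - v0^2 = 256 - 36 = 220
W = (1/2)*2*220 = 220 J

220 J


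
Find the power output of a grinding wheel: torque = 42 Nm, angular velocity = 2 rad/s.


Given: tau = 42 Nm, omega = 2 rad/s
Using P = tau * omega
P = 42 * 2
P = 84 W

84 W


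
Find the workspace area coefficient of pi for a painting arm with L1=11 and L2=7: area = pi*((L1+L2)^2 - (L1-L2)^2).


Given: L1 = 11, L2 = 7
(L1+L2)^2 = (18)^2 = 324
(L1-L2)^2 = (4)^2 = 16
Difference = 324 - 16 = 308
This equals 4*L1*L2 = 4*11*7 = 308
Workspace area = 308*pi

308


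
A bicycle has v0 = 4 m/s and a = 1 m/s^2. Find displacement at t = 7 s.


Given: v0 = 4 m/s, a = 1 m/s^2, t = 7 s
Using s = v0*t + (1/2)*a*t^2
s = 4*7 + (1/2)*1*7^2
s = 28 + (1/2)*49
s = 28 + 49/2
s = 105/2

105/2 m


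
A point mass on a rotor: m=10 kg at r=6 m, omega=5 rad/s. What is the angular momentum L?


Given: m = 10 kg, r = 6 m, omega = 5 rad/s
For a point mass: I = m*r^2
I = 10*6^2 = 10*36 = 360
L = I*omega = 360*5
L = 1800 kg*m^2/s

1800 kg*m^2/s


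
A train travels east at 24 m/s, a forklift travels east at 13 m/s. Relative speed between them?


Given: v_A = 24 m/s east, v_B = 13 m/s east
Both move in the same direction; relative speed = |v_A - v_B|
|24 - 13| = |11|
= 11 m/s

11 m/s


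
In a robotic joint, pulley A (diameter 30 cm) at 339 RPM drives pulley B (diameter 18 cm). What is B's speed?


Given: D1 = 30 cm, w1 = 339 RPM, D2 = 18 cm
Using D1*w1 = D2*w2
w2 = D1*w1 / D2
w2 = 30*339 / 18
w2 = 10170 / 18
w2 = 565 RPM

565 RPM


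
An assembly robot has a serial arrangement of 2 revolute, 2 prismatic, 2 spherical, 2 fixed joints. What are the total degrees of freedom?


Given: serial robot with 2 revolute, 2 prismatic, 2 spherical, 2 fixed joints
DOF contribution per joint type: revolute=1, prismatic=1, spherical=3, fixed=0
DOF = 2*1 + 2*1 + 2*3 + 2*0
DOF = 10

10


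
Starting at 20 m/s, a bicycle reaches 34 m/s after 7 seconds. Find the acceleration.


Given: initial velocity v0 = 20 m/s, final velocity v = 34 m/s, time t = 7 s
Using a = (v - v0) / t
a = (34 - 20) / 7
a = 14 / 7
a = 2 m/s^2

2 m/s^2


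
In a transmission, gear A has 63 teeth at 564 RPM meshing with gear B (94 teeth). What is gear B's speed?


Given: N1 = 63 teeth, w1 = 564 RPM, N2 = 94 teeth
Using N1*w1 = N2*w2
w2 = N1*w1 / N2
w2 = 63*564 / 94
w2 = 35532 / 94
w2 = 378 RPM

378 RPM


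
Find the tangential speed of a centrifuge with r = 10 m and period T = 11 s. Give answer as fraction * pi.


Given: radius r = 10 m, period T = 11 s
Using v = 2*pi*r / T
v = 2*pi*10 / 11
v = 20*pi / 11
v = 20/11*pi m/s

20/11*pi m/s


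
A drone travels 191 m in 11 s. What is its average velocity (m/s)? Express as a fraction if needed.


Given: distance d = 191 m, time t = 11 s
Using v = d / t
v = 191 / 11
v = 191/11 m/s

191/11 m/s


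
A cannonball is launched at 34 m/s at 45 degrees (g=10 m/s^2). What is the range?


Given: v0 = 34 m/s, theta = 45 deg, g = 10 m/s^2
sin(2*45) = sin(90) = 1
Using R = v0^2 * sin(2*theta) / g
R = 34^2 * 1 / 10
R = 1156 / 10
R = 578/5 m

578/5 m


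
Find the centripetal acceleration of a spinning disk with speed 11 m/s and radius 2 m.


Given: v = 11 m/s, r = 2 m
Using a_c = v^2 / r
a_c = 11^2 / 2
a_c = 121 / 2
a_c = 121/2 m/s^2

121/2 m/s^2


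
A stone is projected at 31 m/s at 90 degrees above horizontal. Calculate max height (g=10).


Given: v0 = 31 m/s, theta = 90 deg, g = 10 m/s^2
sin^2(90) = 1
Using H = v0^2 * sin^2(theta) / (2*g)
H = 31^2 * 1 / (2*10)
H = 961 * 1 / 20
H = 961 / 20
H = 961/20 m

961/20 m


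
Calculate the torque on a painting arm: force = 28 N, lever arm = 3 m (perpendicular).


Given: F = 28 N, r = 3 m, angle = 90 deg (perpendicular)
Using tau = F * r * sin(90)
sin(90) = 1
tau = 28 * 3 * 1
tau = 84 Nm

84 Nm


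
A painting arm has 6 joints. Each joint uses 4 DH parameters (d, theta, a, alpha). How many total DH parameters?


Given: 6 joints, 4 DH parameters per joint (d, theta, a, alpha)
Total DH parameters = number_of_joints * 4
Total = 6 * 4
Total = 24

24


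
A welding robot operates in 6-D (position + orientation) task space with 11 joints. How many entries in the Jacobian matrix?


Given: task space dimension = 6, joints = 11
Jacobian is a 6 x 11 matrix
Total entries = rows * columns
Total = 6 * 11
Total = 66

66


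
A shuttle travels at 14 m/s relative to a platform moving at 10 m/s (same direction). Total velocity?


Given: object velocity = 14 m/s, platform velocity = 10 m/s (same direction)
Using classical velocity addition: v_total = v_object + v_platform
v_total = 14 + 10
v_total = 24 m/s

24 m/s


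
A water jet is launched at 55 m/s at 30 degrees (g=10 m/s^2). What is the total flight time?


Given: v0 = 55 m/s, theta = 30 deg, g = 10 m/s^2
sin(30) = 1/2
Using T = 2*v0*sin(theta) / g
T = 2*55*1/2 / 10
T = 55 / 10
T = 11/2 s

11/2 s


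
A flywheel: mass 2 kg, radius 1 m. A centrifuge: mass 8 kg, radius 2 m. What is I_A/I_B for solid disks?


Given: M1=2 kg, R1=1 m, M2=8 kg, R2=2 m
For a disk: I = (1/2)*M*R^2, so I_A/I_B = (M1*R1^2)/(M2*R2^2)
M1*R1^2 = 2*1 = 2
M2*R2^2 = 8*4 = 32
I_A/I_B = 2/32 = 1/16

1/16


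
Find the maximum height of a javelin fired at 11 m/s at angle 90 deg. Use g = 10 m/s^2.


Given: v0 = 11 m/s, theta = 90 deg, g = 10 m/s^2
sin^2(90) = 1
Using H = v0^2 * sin^2(theta) / (2*g)
H = 11^2 * 1 / (2*10)
H = 121 * 1 / 20
H = 121 / 20
H = 121/20 m

121/20 m


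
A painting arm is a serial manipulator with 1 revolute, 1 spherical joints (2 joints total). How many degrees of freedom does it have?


Given: serial robot with 1 revolute, 1 spherical joints
DOF contribution per joint type: revolute=1, prismatic=1, spherical=3, fixed=0
DOF = 1*1 + 1*3
DOF = 4

4


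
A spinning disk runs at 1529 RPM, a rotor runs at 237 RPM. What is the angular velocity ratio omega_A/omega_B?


Given: RPM_A = 1529, RPM_B = 237
omega = 2*pi*RPM/60, so omega_A/omega_B = RPM_A / RPM_B
omega_A/omega_B = 1529 / 237
omega_A/omega_B = 1529/237

1529/237


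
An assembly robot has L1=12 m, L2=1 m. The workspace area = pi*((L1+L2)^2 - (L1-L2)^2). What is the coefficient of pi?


Given: L1 = 12, L2 = 1
(L1+L2)^2 = (13)^2 = 169
(L1-L2)^2 = (11)^2 = 121
Difference = 169 - 121 = 48
This equals 4*L1*L2 = 4*12*1 = 48
Workspace area = 48*pi

48


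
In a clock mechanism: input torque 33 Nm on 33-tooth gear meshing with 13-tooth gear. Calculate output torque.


Given: N1 = 33, N2 = 13, T1 = 33 Nm
Using T2/T1 = N2/N1
T2 = T1 * N2 / N1
T2 = 33 * 13 / 33
T2 = 429 / 33
T2 = 13 Nm

13 Nm


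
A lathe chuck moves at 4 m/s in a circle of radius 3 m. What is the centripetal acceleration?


Given: v = 4 m/s, r = 3 m
Using a_c = v^2 / r
a_c = 4^2 / 3
a_c = 16 / 3
a_c = 16/3 m/s^2

16/3 m/s^2


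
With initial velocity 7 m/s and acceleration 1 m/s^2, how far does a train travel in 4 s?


Given: v0 = 7 m/s, a = 1 m/s^2, t = 4 s
Using s = v0*t + (1/2)*a*t^2
s = 7*4 + (1/2)*1*4^2
s = 28 + (1/2)*16
s = 28 + 8
s = 36

36 m


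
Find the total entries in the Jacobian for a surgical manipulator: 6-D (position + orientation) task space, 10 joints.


Given: task space dimension = 6, joints = 10
Jacobian is a 6 x 10 matrix
Total entries = rows * columns
Total = 6 * 10
Total = 60

60


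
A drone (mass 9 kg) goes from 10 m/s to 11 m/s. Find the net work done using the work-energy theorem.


Given: m = 9 kg, v0 = 10 m/s, v = 11 m/s
Using W = (1/2)*m*(v^2 - v0^2)
v^2 = 11^2 = 121
v0^2 = 10^2 = 100
v^2 - v0^2 = 121 - 100 = 21
W = (1/2)*9*21 = 189/2 J

189/2 J


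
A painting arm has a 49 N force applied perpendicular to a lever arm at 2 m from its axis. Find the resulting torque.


Given: F = 49 N, r = 2 m, angle = 90 deg (perpendicular)
Using tau = F * r * sin(90)
sin(90) = 1
tau = 49 * 2 * 1
tau = 98 Nm

98 Nm


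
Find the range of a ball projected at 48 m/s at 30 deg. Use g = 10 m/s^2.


Given: v0 = 48 m/s, theta = 30 deg, g = 10 m/s^2
sin(2*30) = sin(60) = sqrt(3)/2
Using R = v0^2 * sin(2*theta) / g
R = 48^2 * (sqrt(3)/2) / 10
R = 2304 * sqrt(3) / 20
R = 576/5*sqrt(3) m

576/5*sqrt(3) m


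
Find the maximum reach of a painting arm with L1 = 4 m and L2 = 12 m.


Given: L1 = 4 m, L2 = 12 m
For a 2-link planar arm, max reach = L1 + L2 (fully extended)
Max reach = 4 + 12
Max reach = 16 m

16 m


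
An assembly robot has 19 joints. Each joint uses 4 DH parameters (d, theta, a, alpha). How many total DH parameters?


Given: 19 joints, 4 DH parameters per joint (d, theta, a, alpha)
Total DH parameters = number_of_joints * 4
Total = 19 * 4
Total = 76

76


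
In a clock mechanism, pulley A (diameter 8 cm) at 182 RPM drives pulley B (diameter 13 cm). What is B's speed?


Given: D1 = 8 cm, w1 = 182 RPM, D2 = 13 cm
Using D1*w1 = D2*w2
w2 = D1*w1 / D2
w2 = 8*182 / 13
w2 = 1456 / 13
w2 = 112 RPM

112 RPM


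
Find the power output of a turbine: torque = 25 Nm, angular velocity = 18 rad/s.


Given: tau = 25 Nm, omega = 18 rad/s
Using P = tau * omega
P = 25 * 18
P = 450 W

450 W


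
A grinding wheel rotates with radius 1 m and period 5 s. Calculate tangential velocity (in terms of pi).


Given: radius r = 1 m, period T = 5 s
Using v = 2*pi*r / T
v = 2*pi*1 / 5
v = 2*pi / 5
v = 2/5*pi m/s

2/5*pi m/s


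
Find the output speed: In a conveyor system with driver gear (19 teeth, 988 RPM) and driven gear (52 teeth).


Given: N1 = 19 teeth, w1 = 988 RPM, N2 = 52 teeth
Using N1*w1 = N2*w2
w2 = N1*w1 / N2
w2 = 19*988 / 52
w2 = 18772 / 52
w2 = 361 RPM

361 RPM


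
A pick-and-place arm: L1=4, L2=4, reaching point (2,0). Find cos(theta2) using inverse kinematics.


Given: L1 = 4, L2 = 4, target (x, y) = (2, 0)
Using cos(theta2) = (x^2 + y^2 - L1^2 - L2^2) / (2*L1*L2)
x^2 + y^2 = 2^2 + 0 = 4
L1^2 + L2^2 = 16 + 16 = 32
Numerator = 4 - 32 = -28
Denominator = 2*4*4 = 32
cos(theta2) = -28/32 = -7/8

-7/8


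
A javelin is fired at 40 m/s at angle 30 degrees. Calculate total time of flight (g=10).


Given: v0 = 40 m/s, theta = 30 deg, g = 10 m/s^2
sin(30) = 1/2
Using T = 2*v0*sin(theta) / g
T = 2*40*1/2 / 10
T = 40 / 10
T = 4 s

4 s


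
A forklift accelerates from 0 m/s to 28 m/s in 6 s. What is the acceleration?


Given: initial velocity v0 = 0 m/s, final velocity v = 28 m/s, time t = 6 s
Using a = (v - v0) / t
a = (28 - 0) / 6
a = 28 / 6
a = 14/3 m/s^2

14/3 m/s^2


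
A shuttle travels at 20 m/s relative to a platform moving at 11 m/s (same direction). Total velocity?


Given: object velocity = 20 m/s, platform velocity = 11 m/s (same direction)
Using classical velocity addition: v_total = v_object + v_platform
v_total = 20 + 11
v_total = 31 m/s

31 m/s


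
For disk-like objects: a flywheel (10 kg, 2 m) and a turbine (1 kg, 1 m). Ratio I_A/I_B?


Given: M1=10 kg, R1=2 m, M2=1 kg, R2=1 m
For a disk: I = (1/2)*M*R^2, so I_A/I_B = (M1*R1^2)/(M2*R2^2)
M1*R1^2 = 10*4 = 40
M2*R2^2 = 1*1 = 1
I_A/I_B = 40/1 = 40

40
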